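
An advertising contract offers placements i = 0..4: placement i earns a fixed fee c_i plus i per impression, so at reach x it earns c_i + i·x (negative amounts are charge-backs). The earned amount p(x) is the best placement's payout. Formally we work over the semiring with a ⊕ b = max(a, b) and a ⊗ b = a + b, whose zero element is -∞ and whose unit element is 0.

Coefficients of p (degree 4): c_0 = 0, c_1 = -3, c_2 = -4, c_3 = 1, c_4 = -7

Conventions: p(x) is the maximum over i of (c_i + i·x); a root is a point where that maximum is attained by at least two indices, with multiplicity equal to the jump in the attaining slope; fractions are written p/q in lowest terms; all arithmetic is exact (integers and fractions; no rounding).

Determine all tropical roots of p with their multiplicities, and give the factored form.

hull edge (i=0, c=0) to (i=3, c=1): slope 1/3, span 3
hull edge (i=3, c=1) to (i=4, c=-7): slope -8, span 1
Factored form: p(x) = -7 ⊗ (x ⊕ (-1/3)) ⊗ (x ⊕ (-1/3)) ⊗ (x ⊕ (-1/3)) ⊗ (x ⊕ 8)
Answer: roots = -1/3 (mult 3), 8 (mult 1)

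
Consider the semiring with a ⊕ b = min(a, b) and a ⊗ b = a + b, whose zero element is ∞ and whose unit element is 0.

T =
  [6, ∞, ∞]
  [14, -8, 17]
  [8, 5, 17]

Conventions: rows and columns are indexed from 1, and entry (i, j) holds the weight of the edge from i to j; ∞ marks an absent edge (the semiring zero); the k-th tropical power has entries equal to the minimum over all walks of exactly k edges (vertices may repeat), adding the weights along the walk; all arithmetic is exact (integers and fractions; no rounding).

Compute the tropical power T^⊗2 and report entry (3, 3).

T^⊗2:
  [12, ∞, ∞]
  [6, -16, 9]
  [14, -3, 22]
Key observation: the optimum is the walk 3->2->3, with weight 5 + 17 = 22.
Optimal value attained by: walk 3->2->3.
Answer: (T^⊗2)[3][3] = 22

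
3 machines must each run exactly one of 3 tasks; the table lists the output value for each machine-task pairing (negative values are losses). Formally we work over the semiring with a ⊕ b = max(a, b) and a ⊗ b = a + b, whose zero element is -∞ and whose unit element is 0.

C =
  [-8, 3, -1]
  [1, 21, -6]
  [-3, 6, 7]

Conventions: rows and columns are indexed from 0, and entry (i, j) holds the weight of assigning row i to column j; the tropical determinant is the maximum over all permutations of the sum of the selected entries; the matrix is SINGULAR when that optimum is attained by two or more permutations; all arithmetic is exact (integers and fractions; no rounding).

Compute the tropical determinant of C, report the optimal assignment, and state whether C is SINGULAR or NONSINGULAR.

σ = (0, 1, 2): (-8) + 21 + 7 = 20
σ = (0, 2, 1): (-8) + (-6) + 6 = -8
σ = (1, 0, 2): 3 + 1 + 7 = 11
σ = (1, 2, 0): 3 + (-6) + (-3) = -6
σ = (2, 0, 1): (-1) + 1 + 6 = 6
σ = (2, 1, 0): (-1) + 21 + (-3) = 17
Optimal value attained by: σ = (0, 1, 2).
Answer: det⊕(C) = 20; verdict: NONSINGULAR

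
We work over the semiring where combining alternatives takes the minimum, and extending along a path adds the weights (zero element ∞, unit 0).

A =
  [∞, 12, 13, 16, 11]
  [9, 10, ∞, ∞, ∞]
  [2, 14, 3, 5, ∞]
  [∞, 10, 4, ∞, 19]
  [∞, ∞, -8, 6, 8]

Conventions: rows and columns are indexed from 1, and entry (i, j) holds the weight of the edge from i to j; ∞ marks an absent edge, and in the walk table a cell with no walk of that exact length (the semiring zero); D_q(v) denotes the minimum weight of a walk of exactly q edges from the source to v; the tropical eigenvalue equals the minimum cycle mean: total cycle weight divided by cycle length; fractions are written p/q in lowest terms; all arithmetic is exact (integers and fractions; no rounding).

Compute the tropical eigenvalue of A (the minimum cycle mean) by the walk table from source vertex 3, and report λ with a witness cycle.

q=0: [∞, ∞, 0, ∞, ∞]
q=1: [2, 14, 3, 5, ∞]
q=2: [5, 14, 6, 8, 13]
q=3: [8, 17, 5, 11, 16]
q=4: [7, 19, 8, 10, 19]
q=5: [10, 19, 11, 13, 18]
Optimal cycle mean attained by: cycle 1->5->3->1, total 11 + (-8) + 2, length 3.
Answer: λ = 5/3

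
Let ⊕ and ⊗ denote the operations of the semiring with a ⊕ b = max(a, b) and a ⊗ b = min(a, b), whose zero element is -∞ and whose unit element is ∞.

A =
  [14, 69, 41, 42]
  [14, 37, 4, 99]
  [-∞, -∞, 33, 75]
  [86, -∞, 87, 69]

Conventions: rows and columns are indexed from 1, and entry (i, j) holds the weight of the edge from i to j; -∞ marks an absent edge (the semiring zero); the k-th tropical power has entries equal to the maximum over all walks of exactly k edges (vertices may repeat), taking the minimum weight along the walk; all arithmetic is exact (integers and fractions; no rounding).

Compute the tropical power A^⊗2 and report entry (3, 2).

A^⊗2:
  [42, 37, 42, 69]
  [86, 37, 87, 69]
  [75, -∞, 75, 69]
  [69, 69, 69, 75]
Key observation: no walk of exactly 2 edges connects these vertices, so the entry is the semiring zero.
Answer: (A^⊗2)[3][2] = -∞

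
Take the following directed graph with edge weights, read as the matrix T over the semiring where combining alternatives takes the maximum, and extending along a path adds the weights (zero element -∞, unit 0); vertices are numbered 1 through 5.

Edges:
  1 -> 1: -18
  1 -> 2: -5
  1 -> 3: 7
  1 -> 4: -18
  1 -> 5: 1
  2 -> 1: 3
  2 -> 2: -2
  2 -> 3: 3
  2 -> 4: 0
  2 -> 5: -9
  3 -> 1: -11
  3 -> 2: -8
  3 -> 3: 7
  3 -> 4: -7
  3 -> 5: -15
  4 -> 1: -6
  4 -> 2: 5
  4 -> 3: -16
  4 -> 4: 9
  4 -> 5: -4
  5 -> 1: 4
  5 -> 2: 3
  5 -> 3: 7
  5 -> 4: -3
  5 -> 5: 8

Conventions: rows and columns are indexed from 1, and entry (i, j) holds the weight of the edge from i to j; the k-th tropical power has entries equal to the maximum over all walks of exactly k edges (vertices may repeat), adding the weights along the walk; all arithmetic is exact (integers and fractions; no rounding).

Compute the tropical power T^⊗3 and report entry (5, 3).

T^⊗2:
  [5, 4, 14, 0, 9]
  [1, 5, 10, 9, 4]
  [-4, -1, 14, 2, -7]
  [8, 14, 8, 18, 5]
  [12, 11, 15, 6, 16]
T^⊗3:
  [13, 12, 21, 9, 17]
  [8, 14, 17, 18, 12]
  [3, 7, 21, 11, 1]
  [17, 23, 17, 27, 14]
  [20, 19, 23, 15, 24]
Key observation: the optimum is the walk 5->5->5->3, with weight 8 + 8 + 7 = 23.
Optimal value attained by: walk 5->5->5->3.
Answer: (T^⊗3)[5][3] = 23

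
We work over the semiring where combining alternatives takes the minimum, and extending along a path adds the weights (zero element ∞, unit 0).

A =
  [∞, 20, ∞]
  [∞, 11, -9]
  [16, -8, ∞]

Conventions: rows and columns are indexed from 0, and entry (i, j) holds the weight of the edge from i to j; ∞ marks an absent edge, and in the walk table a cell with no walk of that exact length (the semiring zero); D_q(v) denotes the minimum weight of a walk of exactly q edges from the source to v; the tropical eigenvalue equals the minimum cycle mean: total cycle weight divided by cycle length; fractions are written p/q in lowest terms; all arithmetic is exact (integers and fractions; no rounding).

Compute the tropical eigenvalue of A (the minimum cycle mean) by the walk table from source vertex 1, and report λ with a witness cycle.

q=0: [∞, 0, ∞]
q=1: [∞, 11, -9]
q=2: [7, -17, 2]
q=3: [18, -6, -26]
Optimal cycle mean attained by: cycle 1->2->1, total (-9) + (-8), length 2.
Answer: λ = -17/2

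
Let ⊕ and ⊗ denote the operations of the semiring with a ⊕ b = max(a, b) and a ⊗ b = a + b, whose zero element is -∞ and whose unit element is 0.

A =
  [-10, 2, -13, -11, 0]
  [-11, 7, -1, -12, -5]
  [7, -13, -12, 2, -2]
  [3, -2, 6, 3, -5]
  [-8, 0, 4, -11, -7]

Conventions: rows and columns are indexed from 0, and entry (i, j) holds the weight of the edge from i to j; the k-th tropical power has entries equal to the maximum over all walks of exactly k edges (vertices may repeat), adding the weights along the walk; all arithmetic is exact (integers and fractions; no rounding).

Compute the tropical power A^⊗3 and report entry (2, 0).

A^⊗2:
  [-6, 9, 4, -8, -3]
  [6, 14, 6, 1, 2]
  [5, 9, 8, 5, 7]
  [13, 5, 9, 8, 4]
  [11, 7, -1, 6, 2]
A^⊗3:
  [11, 16, 8, 6, 4]
  [13, 21, 13, 8, 9]
  [15, 16, 11, 10, 6]
  [16, 15, 14, 11, 13]
  [9, 14, 12, 9, 11]
Key observation: the optimum is the walk 2->3->2->0, with weight 2 + 6 + 7 = 15.
Optimal value attained by: walk 2->3->2->0.
Answer: (A^⊗3)[2][0] = 15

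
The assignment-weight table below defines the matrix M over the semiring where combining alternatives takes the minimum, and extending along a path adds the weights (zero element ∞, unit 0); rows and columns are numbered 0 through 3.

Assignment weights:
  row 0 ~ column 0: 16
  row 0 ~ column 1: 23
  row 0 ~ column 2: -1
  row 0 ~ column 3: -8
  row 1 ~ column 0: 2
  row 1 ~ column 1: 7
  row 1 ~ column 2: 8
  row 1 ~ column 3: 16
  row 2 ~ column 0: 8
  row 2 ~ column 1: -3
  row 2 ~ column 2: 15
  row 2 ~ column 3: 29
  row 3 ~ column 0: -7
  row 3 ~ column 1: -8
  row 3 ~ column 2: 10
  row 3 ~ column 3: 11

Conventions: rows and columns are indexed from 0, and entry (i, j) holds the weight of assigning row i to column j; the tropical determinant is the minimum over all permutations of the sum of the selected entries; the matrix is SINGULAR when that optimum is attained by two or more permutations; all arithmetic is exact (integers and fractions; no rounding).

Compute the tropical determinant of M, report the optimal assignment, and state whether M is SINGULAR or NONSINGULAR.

σ = (0, 1, 2, 3): 16 + 7 + 15 + 11 = 49
σ = (0, 1, 3, 2): 16 + 7 + 29 + 10 = 62
σ = (0, 2, 1, 3): 16 + 8 + (-3) + 11 = 32
σ = (0, 2, 3, 1): 16 + 8 + 29 + (-8) = 45
σ = (0, 3, 1, 2): 16 + 16 + (-3) + 10 = 39
σ = (0, 3, 2, 1): 16 + 16 + 15 + (-8) = 39
σ = (1, 0, 2, 3): 23 + 2 + 15 + 11 = 51
σ = (1, 0, 3, 2): 23 + 2 + 29 + 10 = 64
σ = (1, 2, 0, 3): 23 + 8 + 8 + 11 = 50
σ = (1, 2, 3, 0): 23 + 8 + 29 + (-7) = 53
σ = (1, 3, 0, 2): 23 + 16 + 8 + 10 = 57
σ = (1, 3, 2, 0): 23 + 16 + 15 + (-7) = 47
σ = (2, 0, 1, 3): (-1) + 2 + (-3) + 11 = 9
σ = (2, 0, 3, 1): (-1) + 2 + 29 + (-8) = 22
σ = (2, 1, 0, 3): (-1) + 7 + 8 + 11 = 25
σ = (2, 1, 3, 0): (-1) + 7 + 29 + (-7) = 28
σ = (2, 3, 0, 1): (-1) + 16 + 8 + (-8) = 15
σ = (2, 3, 1, 0): (-1) + 16 + (-3) + (-7) = 5
σ = (3, 0, 1, 2): (-8) + 2 + (-3) + 10 = 1
σ = (3, 0, 2, 1): (-8) + 2 + 15 + (-8) = 1
σ = (3, 1, 0, 2): (-8) + 7 + 8 + 10 = 17
σ = (3, 1, 2, 0): (-8) + 7 + 15 + (-7) = 7
σ = (3, 2, 0, 1): (-8) + 8 + 8 + (-8) = 0
σ = (3, 2, 1, 0): (-8) + 8 + (-3) + (-7) = -10
Optimal value attained by: σ = (3, 2, 1, 0).
Answer: det⊕(M) = -10; verdict: NONSINGULAR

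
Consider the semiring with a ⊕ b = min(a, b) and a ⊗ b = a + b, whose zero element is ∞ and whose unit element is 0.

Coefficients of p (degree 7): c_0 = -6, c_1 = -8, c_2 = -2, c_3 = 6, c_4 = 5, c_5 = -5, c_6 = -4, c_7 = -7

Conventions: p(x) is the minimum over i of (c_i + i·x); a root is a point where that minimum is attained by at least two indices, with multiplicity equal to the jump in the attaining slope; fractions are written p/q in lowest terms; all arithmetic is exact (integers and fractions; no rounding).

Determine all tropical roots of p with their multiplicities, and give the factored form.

hull edge (i=0, c=-6) to (i=1, c=-8): slope -2, span 1
hull edge (i=1, c=-8) to (i=7, c=-7): slope 1/6, span 6
Factored form: p(x) = -7 ⊗ (x ⊕ (-1/6)) ⊗ (x ⊕ (-1/6)) ⊗ (x ⊕ (-1/6)) ⊗ (x ⊕ (-1/6)) ⊗ (x ⊕ (-1/6)) ⊗ (x ⊕ (-1/6)) ⊗ (x ⊕ 2)
Answer: roots = -1/6 (mult 6), 2 (mult 1)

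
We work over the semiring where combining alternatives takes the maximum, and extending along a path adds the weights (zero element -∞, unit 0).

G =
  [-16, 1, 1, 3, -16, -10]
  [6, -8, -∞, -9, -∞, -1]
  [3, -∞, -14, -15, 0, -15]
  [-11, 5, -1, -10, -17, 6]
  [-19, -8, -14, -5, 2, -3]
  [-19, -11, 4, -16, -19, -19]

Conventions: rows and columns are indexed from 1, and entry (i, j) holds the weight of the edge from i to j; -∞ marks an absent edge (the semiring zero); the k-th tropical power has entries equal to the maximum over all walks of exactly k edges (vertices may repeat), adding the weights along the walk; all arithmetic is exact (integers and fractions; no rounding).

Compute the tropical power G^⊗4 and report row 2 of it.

G^⊗2:
  [7, 8, 2, -7, 1, 9]
  [-2, 7, 7, 9, -10, -3]
  [-11, 4, 4, 6, 2, -3]
  [11, -3, 10, -4, -1, 4]
  [-2, 0, 1, -3, 4, 1]
  [7, -11, -10, -11, 4, -10]
G^⊗3:
  [14, 8, 13, 10, 3, 7]
  [13, 14, 8, 1, 7, 15]
  [10, 11, 5, -3, 4, 12]
  [13, 12, 12, 14, 10, 2]
  [6, 2, 5, 1, 6, 3]
  [-5, 8, 8, 10, 6, 1]
G^⊗4:
  [16, 15, 15, 17, 13, 16]
  [20, 14, 19, 16, 9, 13]
  [17, 11, 16, 13, 6, 10]
  [18, 19, 14, 16, 12, 20]
  [8, 7, 7, 9, 8, 7]
  [14, 15, 9, 1, 8, 16]
Answer: row 2 of G^⊗4 = [20, 14, 19, 16, 9, 13]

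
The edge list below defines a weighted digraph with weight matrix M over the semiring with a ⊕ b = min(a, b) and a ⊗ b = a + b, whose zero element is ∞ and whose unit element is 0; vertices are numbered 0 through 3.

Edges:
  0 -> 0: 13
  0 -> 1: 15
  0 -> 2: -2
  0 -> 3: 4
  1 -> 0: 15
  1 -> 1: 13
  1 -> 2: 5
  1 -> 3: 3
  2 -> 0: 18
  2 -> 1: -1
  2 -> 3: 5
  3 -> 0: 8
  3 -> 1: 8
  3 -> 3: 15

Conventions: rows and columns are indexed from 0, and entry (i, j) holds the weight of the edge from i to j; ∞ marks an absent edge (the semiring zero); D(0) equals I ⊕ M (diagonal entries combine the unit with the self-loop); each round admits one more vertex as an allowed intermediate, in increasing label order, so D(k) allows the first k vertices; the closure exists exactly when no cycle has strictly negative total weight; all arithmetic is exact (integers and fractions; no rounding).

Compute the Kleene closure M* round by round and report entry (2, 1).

D(0):
  [0, 15, -2, 4]
  [15, 0, 5, 3]
  [18, -1, 0, 5]
  [8, 8, ∞, 0]
D(1):
  [0, 15, -2, 4]
  [15, 0, 5, 3]
  [18, -1, 0, 5]
  [8, 8, 6, 0]
D(2):
  [0, 15, -2, 4]
  [15, 0, 5, 3]
  [14, -1, 0, 2]
  [8, 8, 6, 0]
D(3):
  [0, -3, -2, 0]
  [15, 0, 5, 3]
  [14, -1, 0, 2]
  [8, 5, 6, 0]
D(4):
  [0, -3, -2, 0]
  [11, 0, 5, 3]
  [10, -1, 0, 2]
  [8, 5, 6, 0]
Answer: M*[2][1] = -1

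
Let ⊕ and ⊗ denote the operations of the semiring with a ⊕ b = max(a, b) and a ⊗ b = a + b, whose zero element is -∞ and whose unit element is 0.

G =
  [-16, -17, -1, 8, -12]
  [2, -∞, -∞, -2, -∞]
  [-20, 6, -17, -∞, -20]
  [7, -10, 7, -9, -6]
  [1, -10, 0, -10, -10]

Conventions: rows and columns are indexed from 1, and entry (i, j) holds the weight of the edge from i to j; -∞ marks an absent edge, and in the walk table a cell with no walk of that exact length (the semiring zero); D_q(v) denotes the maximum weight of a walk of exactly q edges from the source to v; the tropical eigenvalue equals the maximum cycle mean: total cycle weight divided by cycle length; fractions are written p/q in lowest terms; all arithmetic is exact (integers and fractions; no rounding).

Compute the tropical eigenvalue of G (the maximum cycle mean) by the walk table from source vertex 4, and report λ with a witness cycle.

q=0: [-∞, -∞, -∞, 0, -∞]
q=1: [7, -10, 7, -9, -6]
q=2: [-2, 13, 6, 15, -5]
q=3: [22, 12, 22, 11, 9]
q=4: [18, 28, 21, 30, 10]
q=5: [37, 27, 37, 26, 24]
Optimal cycle mean attained by: cycle 1->4->1, total 8 + 7, length 2.
Answer: λ = 15/2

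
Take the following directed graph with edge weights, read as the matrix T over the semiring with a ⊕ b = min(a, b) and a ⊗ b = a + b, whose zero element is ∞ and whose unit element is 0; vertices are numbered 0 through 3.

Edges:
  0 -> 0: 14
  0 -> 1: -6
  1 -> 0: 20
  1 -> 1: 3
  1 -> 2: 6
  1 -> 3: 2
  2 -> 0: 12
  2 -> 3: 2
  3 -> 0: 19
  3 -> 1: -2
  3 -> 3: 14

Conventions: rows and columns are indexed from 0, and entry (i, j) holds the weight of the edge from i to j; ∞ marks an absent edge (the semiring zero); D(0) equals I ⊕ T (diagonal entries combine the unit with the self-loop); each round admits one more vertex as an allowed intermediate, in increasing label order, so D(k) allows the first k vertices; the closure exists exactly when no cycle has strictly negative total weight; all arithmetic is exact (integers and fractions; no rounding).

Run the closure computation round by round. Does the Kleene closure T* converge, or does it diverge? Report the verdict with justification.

D(0):
  [0, -6, ∞, ∞]
  [20, 0, 6, 2]
  [12, ∞, 0, 2]
  [19, -2, ∞, 0]
D(1):
  [0, -6, ∞, ∞]
  [20, 0, 6, 2]
  [12, 6, 0, 2]
  [19, -2, ∞, 0]
D(2):
  [0, -6, 0, -4]
  [20, 0, 6, 2]
  [12, 6, 0, 2]
  [18, -2, 4, 0]
D(3):
  [0, -6, 0, -4]
  [18, 0, 6, 2]
  [12, 6, 0, 2]
  [16, -2, 4, 0]
D(4):
  [0, -6, 0, -4]
  [18, 0, 6, 2]
  [12, 0, 0, 2]
  [16, -2, 4, 0]
Key observation: every diagonal entry stays at the unit through all rounds, so no improving cycle exists.
Answer: CONVERGES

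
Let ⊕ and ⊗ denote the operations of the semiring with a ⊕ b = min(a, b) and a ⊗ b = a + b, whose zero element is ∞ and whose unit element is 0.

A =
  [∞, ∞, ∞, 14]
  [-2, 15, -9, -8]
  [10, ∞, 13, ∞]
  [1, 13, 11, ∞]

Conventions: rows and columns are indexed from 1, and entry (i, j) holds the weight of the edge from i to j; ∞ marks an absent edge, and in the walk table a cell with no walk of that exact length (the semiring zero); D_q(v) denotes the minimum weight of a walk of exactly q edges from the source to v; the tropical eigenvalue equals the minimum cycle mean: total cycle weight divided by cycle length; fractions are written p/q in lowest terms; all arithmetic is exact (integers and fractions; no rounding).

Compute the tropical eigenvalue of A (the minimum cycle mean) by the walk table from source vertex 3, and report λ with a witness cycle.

q=0: [∞, ∞, 0, ∞]
q=1: [10, ∞, 13, ∞]
q=2: [23, ∞, 26, 24]
q=3: [25, 37, 35, 37]
q=4: [35, 50, 28, 29]
Optimal cycle mean attained by: cycle 2->4->2, total (-8) + 13, length 2.
Answer: λ = 5/2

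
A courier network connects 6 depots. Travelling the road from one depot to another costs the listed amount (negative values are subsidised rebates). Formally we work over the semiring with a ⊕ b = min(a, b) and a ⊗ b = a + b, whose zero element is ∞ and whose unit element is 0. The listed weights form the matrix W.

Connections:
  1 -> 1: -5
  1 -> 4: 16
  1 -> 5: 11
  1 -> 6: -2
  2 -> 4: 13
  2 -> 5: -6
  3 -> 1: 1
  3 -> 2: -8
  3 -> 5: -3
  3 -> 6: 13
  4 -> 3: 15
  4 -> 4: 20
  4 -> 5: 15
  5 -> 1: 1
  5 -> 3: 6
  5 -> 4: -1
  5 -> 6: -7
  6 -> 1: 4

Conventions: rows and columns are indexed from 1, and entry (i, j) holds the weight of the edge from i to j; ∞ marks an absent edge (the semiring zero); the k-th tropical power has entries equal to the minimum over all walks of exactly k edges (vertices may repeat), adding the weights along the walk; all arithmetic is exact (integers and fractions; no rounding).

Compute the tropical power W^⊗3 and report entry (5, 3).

W^⊗2:
  [-10, ∞, 17, 10, 6, -7]
  [-5, ∞, 0, -7, 28, -13]
  [-4, ∞, 3, -4, -14, -10]
  [16, 7, 21, 14, 12, 8]
  [-4, -2, 14, 17, 3, -1]
  [-1, ∞, ∞, 20, 15, 2]
W^⊗3:
  [-15, 9, 12, 5, 1, -12]
  [-10, -8, 8, 11, -3, -7]
  [-13, -5, -8, -15, 0, -21]
  [11, 13, 18, 11, 1, 5]
  [-9, 6, 9, 2, -8, -6]
  [-6, ∞, 21, 14, 10, -3]
Key observation: the optimum is the walk 5->3->5->3, with weight 6 + (-3) + 6 = 9.
Optimal value attained by: walk 5->3->5->3.
Answer: (W^⊗3)[5][3] = 9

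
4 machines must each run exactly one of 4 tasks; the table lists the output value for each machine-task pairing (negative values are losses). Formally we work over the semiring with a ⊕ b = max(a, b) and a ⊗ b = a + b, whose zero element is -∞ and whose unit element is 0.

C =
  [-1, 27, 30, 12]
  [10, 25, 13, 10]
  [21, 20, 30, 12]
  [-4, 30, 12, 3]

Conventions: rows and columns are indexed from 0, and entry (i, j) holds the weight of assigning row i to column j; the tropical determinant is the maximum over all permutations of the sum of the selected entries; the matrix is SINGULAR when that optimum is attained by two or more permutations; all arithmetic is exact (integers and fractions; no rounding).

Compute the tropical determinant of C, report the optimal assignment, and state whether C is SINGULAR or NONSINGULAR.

σ = (0, 1, 2, 3): (-1) + 25 + 30 + 3 = 57
σ = (0, 1, 3, 2): (-1) + 25 + 12 + 12 = 48
σ = (0, 2, 1, 3): (-1) + 13 + 20 + 3 = 35
σ = (0, 2, 3, 1): (-1) + 13 + 12 + 30 = 54
σ = (0, 3, 1, 2): (-1) + 10 + 20 + 12 = 41
σ = (0, 3, 2, 1): (-1) + 10 + 30 + 30 = 69
σ = (1, 0, 2, 3): 27 + 10 + 30 + 3 = 70
σ = (1, 0, 3, 2): 27 + 10 + 12 + 12 = 61
σ = (1, 2, 0, 3): 27 + 13 + 21 + 3 = 64
σ = (1, 2, 3, 0): 27 + 13 + 12 + (-4) = 48
σ = (1, 3, 0, 2): 27 + 10 + 21 + 12 = 70
σ = (1, 3, 2, 0): 27 + 10 + 30 + (-4) = 63
σ = (2, 0, 1, 3): 30 + 10 + 20 + 3 = 63
σ = (2, 0, 3, 1): 30 + 10 + 12 + 30 = 82
σ = (2, 1, 0, 3): 30 + 25 + 21 + 3 = 79
σ = (2, 1, 3, 0): 30 + 25 + 12 + (-4) = 63
σ = (2, 3, 0, 1): 30 + 10 + 21 + 30 = 91
σ = (2, 3, 1, 0): 30 + 10 + 20 + (-4) = 56
σ = (3, 0, 1, 2): 12 + 10 + 20 + 12 = 54
σ = (3, 0, 2, 1): 12 + 10 + 30 + 30 = 82
σ = (3, 1, 0, 2): 12 + 25 + 21 + 12 = 70
σ = (3, 1, 2, 0): 12 + 25 + 30 + (-4) = 63
σ = (3, 2, 0, 1): 12 + 13 + 21 + 30 = 76
σ = (3, 2, 1, 0): 12 + 13 + 20 + (-4) = 41
Optimal value attained by: σ = (2, 3, 0, 1).
Answer: det⊕(C) = 91; verdict: NONSINGULAR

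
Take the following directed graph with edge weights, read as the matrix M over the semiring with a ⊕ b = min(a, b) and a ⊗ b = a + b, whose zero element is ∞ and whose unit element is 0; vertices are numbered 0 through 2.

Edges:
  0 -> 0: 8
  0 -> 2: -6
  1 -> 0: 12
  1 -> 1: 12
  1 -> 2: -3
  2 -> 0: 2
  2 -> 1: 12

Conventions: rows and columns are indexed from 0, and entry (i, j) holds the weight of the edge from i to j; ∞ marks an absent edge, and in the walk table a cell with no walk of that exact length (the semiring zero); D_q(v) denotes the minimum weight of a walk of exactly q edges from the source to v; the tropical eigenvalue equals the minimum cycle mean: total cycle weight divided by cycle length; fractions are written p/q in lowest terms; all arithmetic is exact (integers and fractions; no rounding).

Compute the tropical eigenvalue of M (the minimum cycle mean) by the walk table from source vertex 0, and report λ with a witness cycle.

q=0: [0, ∞, ∞]
q=1: [8, ∞, -6]
q=2: [-4, 6, 2]
q=3: [4, 14, -10]
Optimal cycle mean attained by: cycle 0->2->0, total (-6) + 2, length 2.
Answer: λ = -2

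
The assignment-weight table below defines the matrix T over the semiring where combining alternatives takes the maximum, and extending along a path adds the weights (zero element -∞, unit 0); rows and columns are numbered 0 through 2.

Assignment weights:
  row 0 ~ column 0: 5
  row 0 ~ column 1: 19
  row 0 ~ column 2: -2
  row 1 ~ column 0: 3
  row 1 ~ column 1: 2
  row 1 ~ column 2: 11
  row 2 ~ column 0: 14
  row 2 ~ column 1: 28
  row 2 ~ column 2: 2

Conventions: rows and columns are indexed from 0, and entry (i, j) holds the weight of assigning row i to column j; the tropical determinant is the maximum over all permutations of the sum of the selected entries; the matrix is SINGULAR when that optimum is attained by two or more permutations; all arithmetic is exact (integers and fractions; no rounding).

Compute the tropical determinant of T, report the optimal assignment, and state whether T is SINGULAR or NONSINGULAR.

σ = (0, 1, 2): 5 + 2 + 2 = 9
σ = (0, 2, 1): 5 + 11 + 28 = 44
σ = (1, 0, 2): 19 + 3 + 2 = 24
σ = (1, 2, 0): 19 + 11 + 14 = 44
σ = (2, 0, 1): (-2) + 3 + 28 = 29
σ = (2, 1, 0): (-2) + 2 + 14 = 14
Optimal value attained by: σ = (0, 2, 1).
Answer: det⊕(T) = 44; verdict: SINGULAR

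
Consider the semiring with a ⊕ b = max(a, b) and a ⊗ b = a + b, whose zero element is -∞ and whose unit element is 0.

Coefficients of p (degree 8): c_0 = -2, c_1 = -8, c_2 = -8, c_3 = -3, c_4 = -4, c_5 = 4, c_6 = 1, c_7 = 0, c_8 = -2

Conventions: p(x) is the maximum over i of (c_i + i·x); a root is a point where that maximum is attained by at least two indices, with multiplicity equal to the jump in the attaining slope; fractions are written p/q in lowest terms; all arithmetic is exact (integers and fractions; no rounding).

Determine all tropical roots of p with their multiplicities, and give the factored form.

hull edge (i=0, c=-2) to (i=5, c=4): slope 6/5, span 5
hull edge (i=5, c=4) to (i=8, c=-2): slope -2, span 3
Factored form: p(x) = -2 ⊗ (x ⊕ (-6/5)) ⊗ (x ⊕ (-6/5)) ⊗ (x ⊕ (-6/5)) ⊗ (x ⊕ (-6/5)) ⊗ (x ⊕ (-6/5)) ⊗ (x ⊕ 2) ⊗ (x ⊕ 2) ⊗ (x ⊕ 2)
Answer: roots = -6/5 (mult 5), 2 (mult 3)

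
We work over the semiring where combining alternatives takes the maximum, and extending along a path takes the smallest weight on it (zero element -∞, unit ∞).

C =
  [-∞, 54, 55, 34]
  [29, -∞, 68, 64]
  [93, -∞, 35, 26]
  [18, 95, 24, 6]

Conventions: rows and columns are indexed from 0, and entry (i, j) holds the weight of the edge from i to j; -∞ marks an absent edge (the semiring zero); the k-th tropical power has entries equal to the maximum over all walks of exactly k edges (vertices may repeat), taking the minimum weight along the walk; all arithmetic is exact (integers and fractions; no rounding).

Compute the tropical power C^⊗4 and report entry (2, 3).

C^⊗2:
  [55, 34, 54, 54]
  [68, 64, 35, 29]
  [35, 54, 55, 34]
  [29, 18, 68, 64]
C^⊗3:
  [54, 54, 55, 34]
  [35, 54, 64, 64]
  [55, 35, 54, 54]
  [68, 64, 35, 29]
C^⊗4:
  [55, 54, 54, 54]
  [64, 64, 54, 54]
  [54, 54, 55, 35]
  [35, 54, 64, 64]
Key observation: the optimum is the walk 2->2->0->1->3, with weight 35 min 93 min 54 min 64 = 35.
Optimal value attained by: walk 2->2->0->1->3.
Answer: (C^⊗4)[2][3] = 35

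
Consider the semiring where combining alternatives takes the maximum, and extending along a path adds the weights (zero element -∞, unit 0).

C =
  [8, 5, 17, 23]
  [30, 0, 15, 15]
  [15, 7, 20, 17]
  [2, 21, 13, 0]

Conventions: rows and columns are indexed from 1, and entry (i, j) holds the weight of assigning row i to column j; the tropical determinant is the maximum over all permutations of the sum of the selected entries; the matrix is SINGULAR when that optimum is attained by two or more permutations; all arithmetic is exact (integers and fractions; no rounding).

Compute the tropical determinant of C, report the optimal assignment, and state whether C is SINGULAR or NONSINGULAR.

σ = (1, 2, 3, 4): 8 + 0 + 20 + 0 = 28
σ = (1, 2, 4, 3): 8 + 0 + 17 + 13 = 38
σ = (1, 3, 2, 4): 8 + 15 + 7 + 0 = 30
σ = (1, 3, 4, 2): 8 + 15 + 17 + 21 = 61
σ = (1, 4, 2, 3): 8 + 15 + 7 + 13 = 43
σ = (1, 4, 3, 2): 8 + 15 + 20 + 21 = 64
σ = (2, 1, 3, 4): 5 + 30 + 20 + 0 = 55
σ = (2, 1, 4, 3): 5 + 30 + 17 + 13 = 65
σ = (2, 3, 1, 4): 5 + 15 + 15 + 0 = 35
σ = (2, 3, 4, 1): 5 + 15 + 17 + 2 = 39
σ = (2, 4, 1, 3): 5 + 15 + 15 + 13 = 48
σ = (2, 4, 3, 1): 5 + 15 + 20 + 2 = 42
σ = (3, 1, 2, 4): 17 + 30 + 7 + 0 = 54
σ = (3, 1, 4, 2): 17 + 30 + 17 + 21 = 85
σ = (3, 2, 1, 4): 17 + 0 + 15 + 0 = 32
σ = (3, 2, 4, 1): 17 + 0 + 17 + 2 = 36
σ = (3, 4, 1, 2): 17 + 15 + 15 + 21 = 68
σ = (3, 4, 2, 1): 17 + 15 + 7 + 2 = 41
σ = (4, 1, 2, 3): 23 + 30 + 7 + 13 = 73
σ = (4, 1, 3, 2): 23 + 30 + 20 + 21 = 94
σ = (4, 2, 1, 3): 23 + 0 + 15 + 13 = 51
σ = (4, 2, 3, 1): 23 + 0 + 20 + 2 = 45
σ = (4, 3, 1, 2): 23 + 15 + 15 + 21 = 74
σ = (4, 3, 2, 1): 23 + 15 + 7 + 2 = 47
Optimal value attained by: σ = (4, 1, 3, 2).
Answer: det⊕(C) = 94; verdict: NONSINGULAR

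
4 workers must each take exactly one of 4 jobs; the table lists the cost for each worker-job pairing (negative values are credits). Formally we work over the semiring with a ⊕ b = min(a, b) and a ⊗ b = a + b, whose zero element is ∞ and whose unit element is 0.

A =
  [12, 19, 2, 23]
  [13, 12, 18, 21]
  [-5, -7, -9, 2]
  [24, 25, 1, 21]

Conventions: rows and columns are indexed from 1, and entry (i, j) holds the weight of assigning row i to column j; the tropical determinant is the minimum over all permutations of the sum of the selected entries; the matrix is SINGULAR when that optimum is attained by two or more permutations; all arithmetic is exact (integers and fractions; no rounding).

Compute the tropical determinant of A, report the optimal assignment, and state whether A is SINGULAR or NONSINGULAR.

σ = (1, 2, 3, 4): 12 + 12 + (-9) + 21 = 36
σ = (1, 2, 4, 3): 12 + 12 + 2 + 1 = 27
σ = (1, 3, 2, 4): 12 + 18 + (-7) + 21 = 44
σ = (1, 3, 4, 2): 12 + 18 + 2 + 25 = 57
σ = (1, 4, 2, 3): 12 + 21 + (-7) + 1 = 27
σ = (1, 4, 3, 2): 12 + 21 + (-9) + 25 = 49
σ = (2, 1, 3, 4): 19 + 13 + (-9) + 21 = 44
σ = (2, 1, 4, 3): 19 + 13 + 2 + 1 = 35
σ = (2, 3, 1, 4): 19 + 18 + (-5) + 21 = 53
σ = (2, 3, 4, 1): 19 + 18 + 2 + 24 = 63
σ = (2, 4, 1, 3): 19 + 21 + (-5) + 1 = 36
σ = (2, 4, 3, 1): 19 + 21 + (-9) + 24 = 55
σ = (3, 1, 2, 4): 2 + 13 + (-7) + 21 = 29
σ = (3, 1, 4, 2): 2 + 13 + 2 + 25 = 42
σ = (3, 2, 1, 4): 2 + 12 + (-5) + 21 = 30
σ = (3, 2, 4, 1): 2 + 12 + 2 + 24 = 40
σ = (3, 4, 1, 2): 2 + 21 + (-5) + 25 = 43
σ = (3, 4, 2, 1): 2 + 21 + (-7) + 24 = 40
σ = (4, 1, 2, 3): 23 + 13 + (-7) + 1 = 30
σ = (4, 1, 3, 2): 23 + 13 + (-9) + 25 = 52
σ = (4, 2, 1, 3): 23 + 12 + (-5) + 1 = 31
σ = (4, 2, 3, 1): 23 + 12 + (-9) + 24 = 50
σ = (4, 3, 1, 2): 23 + 18 + (-5) + 25 = 61
σ = (4, 3, 2, 1): 23 + 18 + (-7) + 24 = 58
Optimal value attained by: σ = (1, 2, 4, 3).
Answer: det⊕(A) = 27; verdict: SINGULAR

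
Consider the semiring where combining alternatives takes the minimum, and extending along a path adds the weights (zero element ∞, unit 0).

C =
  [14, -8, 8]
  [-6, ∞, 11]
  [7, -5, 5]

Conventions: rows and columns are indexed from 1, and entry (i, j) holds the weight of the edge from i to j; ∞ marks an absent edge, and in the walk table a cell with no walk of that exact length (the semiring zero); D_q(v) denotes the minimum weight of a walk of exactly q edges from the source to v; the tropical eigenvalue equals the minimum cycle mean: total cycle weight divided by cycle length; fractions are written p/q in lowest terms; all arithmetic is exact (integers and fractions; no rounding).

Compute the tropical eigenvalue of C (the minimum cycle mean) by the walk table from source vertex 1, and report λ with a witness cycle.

q=0: [0, ∞, ∞]
q=1: [14, -8, 8]
q=2: [-14, 3, 3]
q=3: [-3, -22, -6]
Optimal cycle mean attained by: cycle 1->2->1, total (-8) + (-6), length 2.
Answer: λ = -7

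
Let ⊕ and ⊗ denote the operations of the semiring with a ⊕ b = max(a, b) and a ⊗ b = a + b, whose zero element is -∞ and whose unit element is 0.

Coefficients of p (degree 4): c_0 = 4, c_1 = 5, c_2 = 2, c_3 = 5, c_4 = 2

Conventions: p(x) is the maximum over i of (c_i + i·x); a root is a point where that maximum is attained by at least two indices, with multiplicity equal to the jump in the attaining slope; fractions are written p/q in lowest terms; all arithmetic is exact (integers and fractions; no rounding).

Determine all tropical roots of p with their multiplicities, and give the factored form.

hull edge (i=0, c=4) to (i=1, c=5): slope 1, span 1
hull edge (i=1, c=5) to (i=3, c=5): slope 0, span 2
hull edge (i=3, c=5) to (i=4, c=2): slope -3, span 1
Factored form: p(x) = 2 ⊗ (x ⊕ (-1)) ⊗ (x ⊕ 0) ⊗ (x ⊕ 0) ⊗ (x ⊕ 3)
Answer: roots = -1 (mult 1), 0 (mult 2), 3 (mult 1)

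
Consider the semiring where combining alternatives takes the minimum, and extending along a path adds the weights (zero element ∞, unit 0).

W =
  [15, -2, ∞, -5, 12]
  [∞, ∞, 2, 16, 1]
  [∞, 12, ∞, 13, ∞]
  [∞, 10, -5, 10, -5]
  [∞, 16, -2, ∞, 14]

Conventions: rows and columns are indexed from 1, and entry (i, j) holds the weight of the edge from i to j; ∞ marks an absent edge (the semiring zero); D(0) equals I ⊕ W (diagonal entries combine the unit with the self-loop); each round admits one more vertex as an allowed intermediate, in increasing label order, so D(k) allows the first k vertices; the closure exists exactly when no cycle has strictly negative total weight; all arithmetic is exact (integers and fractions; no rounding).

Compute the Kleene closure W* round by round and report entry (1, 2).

D(0):
  [0, -2, ∞, -5, 12]
  [∞, 0, 2, 16, 1]
  [∞, 12, 0, 13, ∞]
  [∞, 10, -5, 0, -5]
  [∞, 16, -2, ∞, 0]
D(1):
  [0, -2, ∞, -5, 12]
  [∞, 0, 2, 16, 1]
  [∞, 12, 0, 13, ∞]
  [∞, 10, -5, 0, -5]
  [∞, 16, -2, ∞, 0]
D(2):
  [0, -2, 0, -5, -1]
  [∞, 0, 2, 16, 1]
  [∞, 12, 0, 13, 13]
  [∞, 10, -5, 0, -5]
  [∞, 16, -2, 32, 0]
D(3):
  [0, -2, 0, -5, -1]
  [∞, 0, 2, 15, 1]
  [∞, 12, 0, 13, 13]
  [∞, 7, -5, 0, -5]
  [∞, 10, -2, 11, 0]
D(4):
  [0, -2, -10, -5, -10]
  [∞, 0, 2, 15, 1]
  [∞, 12, 0, 13, 8]
  [∞, 7, -5, 0, -5]
  [∞, 10, -2, 11, 0]
D(5):
  [0, -2, -12, -5, -10]
  [∞, 0, -1, 12, 1]
  [∞, 12, 0, 13, 8]
  [∞, 5, -7, 0, -5]
  [∞, 10, -2, 11, 0]
Answer: W*[1][2] = -2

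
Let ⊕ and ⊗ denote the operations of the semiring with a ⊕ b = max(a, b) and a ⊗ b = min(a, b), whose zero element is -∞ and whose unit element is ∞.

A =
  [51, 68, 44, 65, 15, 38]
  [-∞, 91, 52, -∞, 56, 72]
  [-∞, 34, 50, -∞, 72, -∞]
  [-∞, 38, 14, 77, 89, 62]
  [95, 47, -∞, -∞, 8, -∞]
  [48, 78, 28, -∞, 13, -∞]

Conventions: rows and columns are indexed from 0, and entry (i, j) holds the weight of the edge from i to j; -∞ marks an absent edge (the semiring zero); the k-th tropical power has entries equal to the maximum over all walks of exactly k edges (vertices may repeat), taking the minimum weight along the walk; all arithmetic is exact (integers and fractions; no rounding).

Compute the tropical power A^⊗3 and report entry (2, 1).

A^⊗2:
  [51, 68, 52, 65, 65, 68]
  [56, 91, 52, -∞, 56, 72]
  [72, 47, 50, -∞, 50, 34]
  [89, 62, 38, 77, 77, 62]
  [51, 68, 47, 65, 47, 47]
  [48, 78, 52, 48, 56, 72]
A^⊗3:
  [65, 68, 52, 65, 65, 68]
  [56, 91, 52, 56, 56, 72]
  [51, 68, 50, 65, 50, 47]
  [77, 68, 52, 77, 77, 62]
  [51, 68, 52, 65, 65, 68]
  [56, 78, 52, 48, 56, 72]
Key observation: the optimum is the walk 2->4->0->1, with weight 72 min 95 min 68 = 68.
Optimal value attained by: walk 2->4->0->1.
Answer: (A^⊗3)[2][1] = 68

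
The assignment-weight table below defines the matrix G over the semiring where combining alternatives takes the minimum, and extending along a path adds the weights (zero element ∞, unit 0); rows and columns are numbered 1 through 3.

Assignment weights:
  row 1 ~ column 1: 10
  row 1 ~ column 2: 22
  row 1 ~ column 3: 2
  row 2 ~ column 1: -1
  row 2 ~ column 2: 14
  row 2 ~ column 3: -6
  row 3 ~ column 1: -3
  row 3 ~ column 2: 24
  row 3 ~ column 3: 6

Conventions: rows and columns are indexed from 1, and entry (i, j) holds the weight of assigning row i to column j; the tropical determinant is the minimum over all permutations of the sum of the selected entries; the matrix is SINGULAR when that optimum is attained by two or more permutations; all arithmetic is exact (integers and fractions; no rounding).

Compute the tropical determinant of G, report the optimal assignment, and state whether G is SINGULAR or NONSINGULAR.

σ = (1, 2, 3): 10 + 14 + 6 = 30
σ = (1, 3, 2): 10 + (-6) + 24 = 28
σ = (2, 1, 3): 22 + (-1) + 6 = 27
σ = (2, 3, 1): 22 + (-6) + (-3) = 13
σ = (3, 1, 2): 2 + (-1) + 24 = 25
σ = (3, 2, 1): 2 + 14 + (-3) = 13
Optimal value attained by: σ = (2, 3, 1).
Answer: det⊕(G) = 13; verdict: SINGULAR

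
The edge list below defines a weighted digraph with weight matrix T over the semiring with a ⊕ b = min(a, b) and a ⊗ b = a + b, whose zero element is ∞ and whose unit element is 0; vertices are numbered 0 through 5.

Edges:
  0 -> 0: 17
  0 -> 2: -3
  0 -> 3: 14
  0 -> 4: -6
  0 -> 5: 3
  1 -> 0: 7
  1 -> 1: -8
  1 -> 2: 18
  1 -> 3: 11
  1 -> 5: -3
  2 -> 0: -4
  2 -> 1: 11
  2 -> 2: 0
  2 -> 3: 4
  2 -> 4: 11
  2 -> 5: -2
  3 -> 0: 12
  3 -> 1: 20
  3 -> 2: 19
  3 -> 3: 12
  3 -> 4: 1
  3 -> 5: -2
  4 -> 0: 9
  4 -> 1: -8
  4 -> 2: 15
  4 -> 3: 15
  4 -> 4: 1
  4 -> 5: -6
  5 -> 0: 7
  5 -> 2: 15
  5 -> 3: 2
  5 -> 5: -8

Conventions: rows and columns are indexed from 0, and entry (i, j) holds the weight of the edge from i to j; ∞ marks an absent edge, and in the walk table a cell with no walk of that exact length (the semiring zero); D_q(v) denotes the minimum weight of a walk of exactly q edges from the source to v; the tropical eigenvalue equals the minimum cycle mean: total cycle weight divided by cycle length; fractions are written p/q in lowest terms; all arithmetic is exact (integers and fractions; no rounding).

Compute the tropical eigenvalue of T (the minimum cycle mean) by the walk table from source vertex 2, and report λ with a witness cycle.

q=0: [∞, ∞, 0, ∞, ∞, ∞]
q=1: [-4, 11, 0, 4, 11, -2]
q=2: [-4, 3, -7, 0, -10, -10]
q=3: [-11, -18, -7, -8, -10, -18]
q=4: [-11, -26, -14, -16, -17, -26]
q=5: [-19, -34, -14, -24, -17, -34]
q=6: [-27, -42, -22, -32, -25, -42]
Optimal cycle mean attained by: cycle 1->1, total (-8), length 1.
Answer: λ = -8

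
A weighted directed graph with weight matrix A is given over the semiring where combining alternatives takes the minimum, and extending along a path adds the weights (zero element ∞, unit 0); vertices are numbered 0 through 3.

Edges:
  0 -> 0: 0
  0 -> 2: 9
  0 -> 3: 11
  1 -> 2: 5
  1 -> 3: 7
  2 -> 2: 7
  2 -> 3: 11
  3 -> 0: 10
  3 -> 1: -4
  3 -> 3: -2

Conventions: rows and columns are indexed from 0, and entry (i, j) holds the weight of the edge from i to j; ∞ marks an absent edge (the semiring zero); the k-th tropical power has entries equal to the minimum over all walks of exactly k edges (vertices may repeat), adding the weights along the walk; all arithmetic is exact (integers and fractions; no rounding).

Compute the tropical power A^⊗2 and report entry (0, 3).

A^⊗2:
  [0, 7, 9, 9]
  [17, 3, 12, 5]
  [21, 7, 14, 9]
  [8, -6, 1, -4]
Key observation: the optimum is the walk 0->3->3, with weight 11 + (-2) = 9.
Optimal value attained by: walk 0->3->3.
Answer: (A^⊗2)[0][3] = 9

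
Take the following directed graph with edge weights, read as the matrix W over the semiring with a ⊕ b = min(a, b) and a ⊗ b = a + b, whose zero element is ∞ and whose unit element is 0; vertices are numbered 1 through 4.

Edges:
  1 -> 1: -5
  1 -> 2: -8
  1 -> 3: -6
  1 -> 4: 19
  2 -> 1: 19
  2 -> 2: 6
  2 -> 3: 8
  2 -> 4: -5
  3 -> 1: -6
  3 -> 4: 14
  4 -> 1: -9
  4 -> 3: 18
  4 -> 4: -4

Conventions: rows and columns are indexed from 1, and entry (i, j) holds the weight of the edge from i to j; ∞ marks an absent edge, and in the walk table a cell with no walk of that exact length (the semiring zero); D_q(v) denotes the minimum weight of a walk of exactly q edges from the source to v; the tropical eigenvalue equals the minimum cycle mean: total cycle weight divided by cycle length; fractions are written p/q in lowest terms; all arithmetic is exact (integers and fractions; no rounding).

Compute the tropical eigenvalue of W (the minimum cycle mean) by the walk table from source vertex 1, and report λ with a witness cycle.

q=0: [0, ∞, ∞, ∞]
q=1: [-5, -8, -6, 19]
q=2: [-12, -13, -11, -13]
q=3: [-22, -20, -18, -18]
q=4: [-27, -30, -28, -25]
Optimal cycle mean attained by: cycle 1->2->4->1, total (-8) + (-5) + (-9), length 3.
Answer: λ = -22/3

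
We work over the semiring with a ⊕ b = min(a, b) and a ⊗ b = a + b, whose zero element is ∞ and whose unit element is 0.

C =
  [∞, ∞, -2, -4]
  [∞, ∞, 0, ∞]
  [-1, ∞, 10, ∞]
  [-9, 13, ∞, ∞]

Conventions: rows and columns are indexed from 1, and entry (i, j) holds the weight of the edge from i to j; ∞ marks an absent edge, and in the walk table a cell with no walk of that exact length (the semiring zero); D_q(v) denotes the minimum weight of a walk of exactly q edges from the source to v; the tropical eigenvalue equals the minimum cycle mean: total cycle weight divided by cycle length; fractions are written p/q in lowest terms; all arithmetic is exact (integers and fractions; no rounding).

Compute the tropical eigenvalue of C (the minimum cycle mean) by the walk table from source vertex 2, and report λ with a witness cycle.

q=0: [∞, 0, ∞, ∞]
q=1: [∞, ∞, 0, ∞]
q=2: [-1, ∞, 10, ∞]
q=3: [9, ∞, -3, -5]
q=4: [-14, 8, 7, 5]
Optimal cycle mean attained by: cycle 1->4->1, total (-4) + (-9), length 2.
Answer: λ = -13/2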